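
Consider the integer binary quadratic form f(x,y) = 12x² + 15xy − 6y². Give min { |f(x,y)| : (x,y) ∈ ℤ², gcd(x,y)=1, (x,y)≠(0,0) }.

river: ρ → (-6,21,3)
river: ρ → (3,21,-6)
river: ρ → (-6,15,12)
river: ρ → (12,9,-9)
river: ρ → (-9,9,12)
river: ρ → (12,15,-6)
closes: descent 0, river 6
min |a| on river = 3

3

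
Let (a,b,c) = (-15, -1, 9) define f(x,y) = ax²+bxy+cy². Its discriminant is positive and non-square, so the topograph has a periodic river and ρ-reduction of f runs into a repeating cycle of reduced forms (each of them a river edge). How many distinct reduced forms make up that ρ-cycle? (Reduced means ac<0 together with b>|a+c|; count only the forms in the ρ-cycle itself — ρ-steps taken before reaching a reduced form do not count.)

D = 541, ⌊√D⌋ = 23
descent: ρ → (9,19,-5)  [lands on river]
river: ρ → (-5,21,5)
river: ρ → (5,19,-9)
river: ρ → (-9,17,7)
river: ρ → (7,11,-15)
river: ρ → (-15,19,3)
river: ρ → (3,23,-1)
river: ρ → (-1,23,3)
river: ρ → (3,19,-15)
river: ρ → (-15,11,7)
river: ρ → (7,17,-9)
river: ρ → (-9,19,5)
river: ρ → (5,21,-5)
river: ρ → (-5,19,9)
river: ρ → (9,17,-7)
river: ρ → (-7,11,15)
river: ρ → (15,19,-3)
river: ρ → (-3,23,1)
river: ρ → (1,23,-3)
river: ρ → (-3,19,15)
river: ρ → (15,11,-7)
river: ρ → (-7,17,9)
ρ-cycle length = 22 (tail of 1 descent step not counted)

22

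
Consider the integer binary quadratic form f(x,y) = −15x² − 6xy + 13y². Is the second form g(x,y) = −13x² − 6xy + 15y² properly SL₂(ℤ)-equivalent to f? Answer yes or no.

D₁ = 816, D₂ = 816
river cycle of f (length 8): (13, 6, -15), (-15, 24, 4), (4, 24, -15), (-15, 6, 13), (13, 20, -8), (-8, 28, 1), (1, 28, -8), (-8, 20, 13)
river cycle of g (length 8): (15, 6, -13), (-13, 20, 8), (8, 28, -1), (-1, 28, 8), (8, 20, -13), (-13, 6, 15), (15, 24, -4), (-4, 24, 15)
cycles differ ⇒ inequivalent

no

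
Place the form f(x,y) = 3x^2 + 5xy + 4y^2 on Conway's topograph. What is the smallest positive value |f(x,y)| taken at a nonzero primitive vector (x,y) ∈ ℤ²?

translate: b→-1 (≡5 mod 6), so (3,5,4)→(3,-1,2)
flip: (3,-1,2)→(2,1,3)
reduced (well bottom): (2,1,3) with a≤c, −a<b≤a
well minimum = a = 2

2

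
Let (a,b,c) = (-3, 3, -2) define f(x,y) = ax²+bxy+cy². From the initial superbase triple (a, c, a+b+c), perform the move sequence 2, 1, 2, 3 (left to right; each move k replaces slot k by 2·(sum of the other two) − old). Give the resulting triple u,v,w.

start (-3,-2,-2) = (f(1,0),f(0,1),f(1,1))
replace slot 2: 2·((-3)+(-2)) − (-2) = -8 → (-3,-8,-2)
replace slot 1: 2·((-8)+(-2)) − (-3) = -17 → (-17,-8,-2)
replace slot 2: 2·((-17)+(-2)) − (-8) = -30 → (-17,-30,-2)
replace slot 3: 2·((-17)+(-30)) − (-2) = -92 → (-17,-30,-92)

-17,-30,-92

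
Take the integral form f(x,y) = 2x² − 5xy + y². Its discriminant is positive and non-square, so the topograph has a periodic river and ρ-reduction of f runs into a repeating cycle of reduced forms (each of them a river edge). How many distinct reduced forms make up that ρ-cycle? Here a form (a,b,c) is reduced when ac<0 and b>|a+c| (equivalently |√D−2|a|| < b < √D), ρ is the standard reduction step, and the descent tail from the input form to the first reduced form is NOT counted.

D = 17, ⌊√D⌋ = 4
descent: ρ → (1,3,-2)  [lands on river]
river: ρ → (-2,1,2)
river: ρ → (2,3,-1)
river: ρ → (-1,3,2)
river: ρ → (2,1,-2)
river: ρ → (-2,3,1)
ρ-cycle length = 6 (tail of 1 descent step not counted)

6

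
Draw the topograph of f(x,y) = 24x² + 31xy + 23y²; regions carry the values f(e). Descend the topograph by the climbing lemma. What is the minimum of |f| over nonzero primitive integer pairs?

translate: b→-17 (≡31 mod 48), so (24,31,23)→(24,-17,16)
flip: (24,-17,16)→(16,17,24)
translate: b→-15 (≡17 mod 32), so (16,17,24)→(16,-15,23)
reduced (well bottom): (16,-15,23) with a≤c, −a<b≤a
well minimum = a = 16

16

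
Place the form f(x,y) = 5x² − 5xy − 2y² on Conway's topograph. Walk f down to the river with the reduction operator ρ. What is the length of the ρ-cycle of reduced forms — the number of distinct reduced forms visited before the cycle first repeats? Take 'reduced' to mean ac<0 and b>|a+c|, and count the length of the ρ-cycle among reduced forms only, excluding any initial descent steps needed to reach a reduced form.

D = 65, ⌊√D⌋ = 8
descent: ρ → (-2,5,5)  [lands on river]
river: ρ → (5,5,-2)
river: ρ → (-2,7,2)
river: ρ → (2,5,-5)
river: ρ → (-5,5,2)
river: ρ → (2,7,-2)
ρ-cycle length = 6 (tail of 1 descent step not counted)

6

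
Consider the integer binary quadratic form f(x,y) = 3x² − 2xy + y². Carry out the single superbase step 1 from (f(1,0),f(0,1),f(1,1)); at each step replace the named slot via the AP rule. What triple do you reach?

start (3,1,2) = (f(1,0),f(0,1),f(1,1))
replace slot 1: 2·(1+2) − 3 = 3 → (3,1,2)

3,1,2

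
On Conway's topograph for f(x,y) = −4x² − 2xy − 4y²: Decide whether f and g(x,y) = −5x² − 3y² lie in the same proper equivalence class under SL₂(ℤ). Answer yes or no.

D₁ = -60, D₂ = -60
f is negative-definite; reduce −f:
−f: reduced (well bottom): (4,2,4) with a≤c, −a<b≤a
flip sign back: reduced form of f is (-4,-2,-4)
g is negative-definite; reduce −g:
−g: flip: (5,0,3)→(3,0,5)
−g: reduced (well bottom): (3,0,5) with a≤c, −a<b≤a
flip sign back: reduced form of g is (-3,0,-5)
reduced forms (-4, -2, -4) vs (-3, 0, -5) ⇒ inequivalent

no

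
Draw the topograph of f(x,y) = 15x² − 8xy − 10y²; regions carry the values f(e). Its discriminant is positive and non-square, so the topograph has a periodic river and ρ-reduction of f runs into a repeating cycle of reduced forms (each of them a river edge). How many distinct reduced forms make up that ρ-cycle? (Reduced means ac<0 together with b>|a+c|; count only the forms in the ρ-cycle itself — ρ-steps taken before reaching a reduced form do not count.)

D = 664, ⌊√D⌋ = 25
descent: ρ → (-10,8,15)  [lands on river]
river: ρ → (15,22,-3)
river: ρ → (-3,20,22)
river: ρ → (22,24,-1)
river: ρ → (-1,24,22)
river: ρ → (22,20,-3)
river: ρ → (-3,22,15)
river: ρ → (15,8,-10)
river: ρ → (-10,12,13)
river: ρ → (13,14,-9)
river: ρ → (-9,22,5)
river: ρ → (5,18,-17)
river: ρ → (-17,16,6)
river: ρ → (6,20,-11)
river: ρ → (-11,24,2)
river: ρ → (2,24,-11)
river: ρ → (-11,20,6)
river: ρ → (6,16,-17)
river: ρ → (-17,18,5)
river: ρ → (5,22,-9)
river: ρ → (-9,14,13)
river: ρ → (13,12,-10)
ρ-cycle length = 22 (tail of 1 descent step not counted)

22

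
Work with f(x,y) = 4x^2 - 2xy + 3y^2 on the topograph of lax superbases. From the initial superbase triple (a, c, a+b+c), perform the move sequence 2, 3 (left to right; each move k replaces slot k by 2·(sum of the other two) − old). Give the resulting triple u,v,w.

start (4,3,5) = (f(1,0),f(0,1),f(1,1))
replace slot 2: 2·(4+5) − 3 = 15 → (4,15,5)
replace slot 3: 2·(4+15) − 5 = 33 → (4,15,33)

4,15,33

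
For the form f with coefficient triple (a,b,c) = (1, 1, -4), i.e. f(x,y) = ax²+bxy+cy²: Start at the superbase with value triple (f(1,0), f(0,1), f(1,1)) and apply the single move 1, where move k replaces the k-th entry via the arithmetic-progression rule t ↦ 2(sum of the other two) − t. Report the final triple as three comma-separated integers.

start (1,-4,-2) = (f(1,0),f(0,1),f(1,1))
replace slot 1: 2·((-4)+(-2)) − 1 = -13 → (-13,-4,-2)

-13,-4,-2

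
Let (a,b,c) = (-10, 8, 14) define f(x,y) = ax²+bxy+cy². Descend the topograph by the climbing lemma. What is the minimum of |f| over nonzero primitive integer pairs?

river: ρ → (14,20,-4)
river: ρ → (-4,20,14)
river: ρ → (14,8,-10)
river: ρ → (-10,12,12)
river: ρ → (12,12,-10)
river: ρ → (-10,8,14)
closes: descent 0, river 6
min |a| on river = 4

4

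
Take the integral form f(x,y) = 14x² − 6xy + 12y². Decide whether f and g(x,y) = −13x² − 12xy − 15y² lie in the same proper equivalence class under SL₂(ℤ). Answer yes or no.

D₁ = -636, D₂ = -636
f: flip: (14,-6,12)→(12,6,14)
f: reduced (well bottom): (12,6,14) with a≤c, −a<b≤a
g is negative-definite; reduce −g:
−g: reduced (well bottom): (13,12,15) with a≤c, −a<b≤a
flip sign back: reduced form of g is (-13,-12,-15)
reduced forms (12, 6, 14) vs (-13, -12, -15) ⇒ inequivalent

no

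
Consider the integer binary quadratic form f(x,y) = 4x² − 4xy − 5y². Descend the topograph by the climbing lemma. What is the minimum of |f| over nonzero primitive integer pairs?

descent: ρ → (-5,4,4)  [lands on river]
river: ρ → (4,4,-5)
river: ρ → (-5,6,3)
river: ρ → (3,6,-5)
closes: descent 1, river 4
min |a| on river = 3

3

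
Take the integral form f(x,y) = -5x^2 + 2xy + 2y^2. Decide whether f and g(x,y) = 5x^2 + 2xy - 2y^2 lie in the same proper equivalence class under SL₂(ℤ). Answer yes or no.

D₁ = 44, D₂ = 44
river cycle of f (length 2): (2, 6, -1), (-1, 6, 2)
river cycle of g (length 2): (-2, 6, 1), (1, 6, -2)
cycles differ ⇒ inequivalent

no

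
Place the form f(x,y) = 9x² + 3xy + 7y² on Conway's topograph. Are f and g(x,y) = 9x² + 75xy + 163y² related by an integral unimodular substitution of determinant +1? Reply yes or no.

D₁ = -243, D₂ = -243
f: flip: (9,3,7)→(7,-3,9)
f: reduced (well bottom): (7,-3,9) with a≤c, −a<b≤a
g: translate: b→3 (≡75 mod 18), so (9,75,163)→(9,3,7)
g: flip: (9,3,7)→(7,-3,9)
g: reduced (well bottom): (7,-3,9) with a≤c, −a<b≤a
reduced forms (7, -3, 9) vs (7, -3, 9) ⇒ equivalent

yes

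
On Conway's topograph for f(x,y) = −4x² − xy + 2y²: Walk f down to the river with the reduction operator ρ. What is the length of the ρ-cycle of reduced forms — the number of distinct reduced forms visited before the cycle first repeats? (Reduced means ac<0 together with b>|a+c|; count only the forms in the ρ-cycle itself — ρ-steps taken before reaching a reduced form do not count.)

D = 33, ⌊√D⌋ = 5
descent: ρ → (2,5,-1)  [lands on river]
river: ρ → (-1,5,2)
river: ρ → (2,3,-3)
river: ρ → (-3,3,2)
ρ-cycle length = 4 (tail of 1 descent step not counted)

4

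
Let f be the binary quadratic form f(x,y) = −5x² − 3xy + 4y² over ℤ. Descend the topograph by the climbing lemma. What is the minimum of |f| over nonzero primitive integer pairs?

descent: ρ → (4,3,-5)  [lands on river]
river: ρ → (-5,7,2)
river: ρ → (2,9,-1)
river: ρ → (-1,9,2)
river: ρ → (2,7,-5)
river: ρ → (-5,3,4)
river: ρ → (4,5,-4)
river: ρ → (-4,3,5)
river: ρ → (5,7,-2)
river: ρ → (-2,9,1)
river: ρ → (1,9,-2)
river: ρ → (-2,7,5)
river: ρ → (5,3,-4)
river: ρ → (-4,5,4)
closes: descent 1, river 14
min |a| on river = 1

1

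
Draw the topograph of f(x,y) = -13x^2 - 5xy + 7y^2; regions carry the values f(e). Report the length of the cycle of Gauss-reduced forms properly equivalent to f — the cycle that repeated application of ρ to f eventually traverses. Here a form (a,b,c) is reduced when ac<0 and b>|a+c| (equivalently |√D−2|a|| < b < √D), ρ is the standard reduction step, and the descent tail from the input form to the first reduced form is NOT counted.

D = 389, ⌊√D⌋ = 19
descent: ρ → (7,19,-1)  [lands on river]
river: ρ → (-1,19,7)
river: ρ → (7,9,-11)
river: ρ → (-11,13,5)
river: ρ → (5,17,-5)
river: ρ → (-5,13,11)
river: ρ → (11,9,-7)
river: ρ → (-7,19,1)
river: ρ → (1,19,-7)
river: ρ → (-7,9,11)
river: ρ → (11,13,-5)
river: ρ → (-5,17,5)
river: ρ → (5,13,-11)
river: ρ → (-11,9,7)
ρ-cycle length = 14 (tail of 1 descent step not counted)

14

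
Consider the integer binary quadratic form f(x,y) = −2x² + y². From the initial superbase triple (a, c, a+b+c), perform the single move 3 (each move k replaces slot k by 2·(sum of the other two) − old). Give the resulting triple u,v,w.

start (-2,1,-1) = (f(1,0),f(0,1),f(1,1))
replace slot 3: 2·((-2)+1) − (-1) = -1 → (-2,1,-1)

-2,1,-1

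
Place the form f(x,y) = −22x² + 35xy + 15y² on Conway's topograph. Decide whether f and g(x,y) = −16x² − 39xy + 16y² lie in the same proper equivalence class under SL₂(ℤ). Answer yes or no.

D₁ = 2545, D₂ = 2545
river cycle of f (length 38): (15, 25, -32), (-32, 39, 8), (8, 41, -27), (-27, 13, 22), (22, 31, -18), (-18, 41, 12), (12, 31, -33), (-33, 35, 10), (10, 45, -13), (-13, 33, 28), … (28 more)
river cycle of g (length 50): (16, 39, -16), (-16, 25, 30), (30, 35, -11), (-11, 31, 36), (36, 41, -6), (-6, 43, 29), (29, 15, -20), (-20, 25, 24), (24, 23, -21), (-21, 19, 26), … (40 more)
cycles differ ⇒ inequivalent

no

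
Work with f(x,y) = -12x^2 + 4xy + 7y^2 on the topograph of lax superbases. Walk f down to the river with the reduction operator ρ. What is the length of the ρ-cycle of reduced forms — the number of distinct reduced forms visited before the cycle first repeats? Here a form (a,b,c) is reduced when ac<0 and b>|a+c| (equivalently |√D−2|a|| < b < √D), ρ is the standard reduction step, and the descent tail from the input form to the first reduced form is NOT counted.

D = 352, ⌊√D⌋ = 18
descent: ρ → (7,10,-9)  [lands on river]
river: ρ → (-9,8,8)
river: ρ → (8,8,-9)
river: ρ → (-9,10,7)
river: ρ → (7,18,-1)
river: ρ → (-1,18,7)
ρ-cycle length = 6 (tail of 1 descent step not counted)

6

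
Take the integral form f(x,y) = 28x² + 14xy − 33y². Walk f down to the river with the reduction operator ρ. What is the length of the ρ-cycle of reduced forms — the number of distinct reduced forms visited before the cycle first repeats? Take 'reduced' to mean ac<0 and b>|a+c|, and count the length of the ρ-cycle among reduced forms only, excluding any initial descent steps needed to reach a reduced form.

D = 3892, ⌊√D⌋ = 62
river: ρ → (-33,52,9)
river: ρ → (9,56,-21)
river: ρ → (-21,28,37)
river: ρ → (37,46,-12)
river: ρ → (-12,50,29)
river: ρ → (29,8,-33)
river: ρ → (-33,58,4)
river: ρ → (4,62,-3)
river: ρ → (-3,58,44)
river: ρ → (44,30,-17)
river: ρ → (-17,38,36)
river: ρ → (36,34,-19)
river: ρ → (-19,42,28)
river: ρ → (28,14,-33)
ρ-cycle length = 14 (tail of 0 descent steps not counted)

14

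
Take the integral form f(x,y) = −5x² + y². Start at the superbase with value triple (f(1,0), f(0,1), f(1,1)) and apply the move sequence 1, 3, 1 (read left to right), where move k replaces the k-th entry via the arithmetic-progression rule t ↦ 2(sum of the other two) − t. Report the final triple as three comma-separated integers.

start (-5,1,-4) = (f(1,0),f(0,1),f(1,1))
replace slot 1: 2·(1+(-4)) − (-5) = -1 → (-1,1,-4)
replace slot 3: 2·((-1)+1) − (-4) = 4 → (-1,1,4)
replace slot 1: 2·(1+4) − (-1) = 11 → (11,1,4)

11,1,4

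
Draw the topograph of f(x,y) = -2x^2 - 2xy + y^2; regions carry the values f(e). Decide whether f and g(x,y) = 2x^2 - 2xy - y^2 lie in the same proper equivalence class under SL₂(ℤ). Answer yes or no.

D₁ = 12, D₂ = 12
river cycle of f (length 2): (1, 2, -2), (-2, 2, 1)
river cycle of g (length 2): (-1, 2, 2), (2, 2, -1)
cycles differ ⇒ inequivalent

no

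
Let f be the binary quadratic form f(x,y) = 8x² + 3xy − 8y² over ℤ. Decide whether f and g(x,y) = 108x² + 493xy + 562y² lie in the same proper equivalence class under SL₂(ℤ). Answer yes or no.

D₁ = 265, D₂ = 265
river cycle of f (length 18): (-8, 13, 3), (3, 11, -12), (-12, 13, 2), (2, 15, -5), (-5, 15, 2), (2, 13, -12), (-12, 11, 3), (3, 13, -8), (-8, 3, 8), (8, 13, -3), … (8 more)
river cycle of g (length 18): (8, 3, -8), (-8, 13, 3), (3, 11, -12), (-12, 13, 2), (2, 15, -5), (-5, 15, 2), (2, 13, -12), (-12, 11, 3), (3, 13, -8), (-8, 3, 8), … (8 more)
cycles coincide ⇒ equivalent

yes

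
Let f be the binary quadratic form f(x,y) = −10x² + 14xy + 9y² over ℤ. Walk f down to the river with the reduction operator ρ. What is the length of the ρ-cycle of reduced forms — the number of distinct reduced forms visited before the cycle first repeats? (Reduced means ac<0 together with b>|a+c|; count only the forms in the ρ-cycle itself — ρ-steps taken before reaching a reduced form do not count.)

D = 556, ⌊√D⌋ = 23
river: ρ → (9,22,-2)
river: ρ → (-2,22,9)
river: ρ → (9,14,-10)
river: ρ → (-10,6,13)
river: ρ → (13,20,-3)
river: ρ → (-3,22,6)
river: ρ → (6,14,-15)
river: ρ → (-15,16,5)
river: ρ → (5,14,-18)
river: ρ → (-18,22,1)
river: ρ → (1,22,-18)
river: ρ → (-18,14,5)
river: ρ → (5,16,-15)
river: ρ → (-15,14,6)
river: ρ → (6,22,-3)
river: ρ → (-3,20,13)
river: ρ → (13,6,-10)
river: ρ → (-10,14,9)
ρ-cycle length = 18 (tail of 0 descent steps not counted)

18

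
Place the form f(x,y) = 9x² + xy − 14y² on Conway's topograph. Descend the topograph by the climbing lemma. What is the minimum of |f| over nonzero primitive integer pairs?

descent: ρ → (-14,-1,9)
descent: ρ → (9,19,-4)  [lands on river]
river: ρ → (-4,21,4)
river: ρ → (4,19,-9)
river: ρ → (-9,17,6)
river: ρ → (6,19,-6)
river: ρ → (-6,17,9)
closes: descent 2, river 6
min |a| on river = 4

4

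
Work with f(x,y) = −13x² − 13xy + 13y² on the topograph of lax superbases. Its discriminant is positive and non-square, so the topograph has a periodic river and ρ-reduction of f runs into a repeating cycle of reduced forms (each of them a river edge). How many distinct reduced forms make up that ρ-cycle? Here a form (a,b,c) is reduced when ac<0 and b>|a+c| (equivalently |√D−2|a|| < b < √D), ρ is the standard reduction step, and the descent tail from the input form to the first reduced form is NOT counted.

D = 845, ⌊√D⌋ = 29
descent: ρ → (13,13,-13)  [lands on river]
river: ρ → (-13,13,13)
ρ-cycle length = 2 (tail of 1 descent step not counted)

2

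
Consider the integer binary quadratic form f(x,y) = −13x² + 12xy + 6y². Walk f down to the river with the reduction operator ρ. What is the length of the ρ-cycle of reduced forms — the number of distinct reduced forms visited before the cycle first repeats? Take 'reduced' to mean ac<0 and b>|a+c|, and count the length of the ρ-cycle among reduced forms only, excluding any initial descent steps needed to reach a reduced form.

D = 456, ⌊√D⌋ = 21
river: ρ → (6,12,-13)
river: ρ → (-13,14,5)
river: ρ → (5,16,-10)
river: ρ → (-10,4,11)
river: ρ → (11,18,-3)
river: ρ → (-3,18,11)
river: ρ → (11,4,-10)
river: ρ → (-10,16,5)
river: ρ → (5,14,-13)
river: ρ → (-13,12,6)
ρ-cycle length = 10 (tail of 0 descent steps not counted)

10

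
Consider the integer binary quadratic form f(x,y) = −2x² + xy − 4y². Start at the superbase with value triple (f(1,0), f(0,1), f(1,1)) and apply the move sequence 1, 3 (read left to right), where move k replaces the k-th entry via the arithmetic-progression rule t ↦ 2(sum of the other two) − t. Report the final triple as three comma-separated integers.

start (-2,-4,-5) = (f(1,0),f(0,1),f(1,1))
replace slot 1: 2·((-4)+(-5)) − (-2) = -16 → (-16,-4,-5)
replace slot 3: 2·((-16)+(-4)) − (-5) = -35 → (-16,-4,-35)

-16,-4,-35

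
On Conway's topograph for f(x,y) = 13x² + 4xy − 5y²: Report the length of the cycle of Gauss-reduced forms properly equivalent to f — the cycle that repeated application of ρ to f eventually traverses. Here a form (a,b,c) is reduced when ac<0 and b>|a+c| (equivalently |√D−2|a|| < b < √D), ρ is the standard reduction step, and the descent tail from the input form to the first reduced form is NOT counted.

D = 276, ⌊√D⌋ = 16
descent: ρ → (-5,16,1)  [lands on river]
river: ρ → (1,16,-5)
river: ρ → (-5,14,4)
river: ρ → (4,10,-11)
river: ρ → (-11,12,3)
river: ρ → (3,12,-11)
river: ρ → (-11,10,4)
river: ρ → (4,14,-5)
ρ-cycle length = 8 (tail of 1 descent step not counted)

8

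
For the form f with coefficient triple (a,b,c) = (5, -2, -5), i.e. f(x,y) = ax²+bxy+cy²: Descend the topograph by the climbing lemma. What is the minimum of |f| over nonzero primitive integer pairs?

descent: ρ → (-5,2,5)  [lands on river]
river: ρ → (5,8,-2)
river: ρ → (-2,8,5)
river: ρ → (5,2,-5)
river: ρ → (-5,8,2)
river: ρ → (2,8,-5)
closes: descent 1, river 6
min |a| on river = 2

2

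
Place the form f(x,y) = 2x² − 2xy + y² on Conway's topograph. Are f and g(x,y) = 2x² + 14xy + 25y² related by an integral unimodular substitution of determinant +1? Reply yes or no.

D₁ = -4, D₂ = -4
f: translate: b→2 (≡-2 mod 4), so (2,-2,1)→(2,2,1)
f: flip: (2,2,1)→(1,-2,2)
f: translate: b→0 (≡-2 mod 2), so (1,-2,2)→(1,0,1)
f: reduced (well bottom): (1,0,1) with a≤c, −a<b≤a
g: translate: b→2 (≡14 mod 4), so (2,14,25)→(2,2,1)
g: flip: (2,2,1)→(1,-2,2)
g: translate: b→0 (≡-2 mod 2), so (1,-2,2)→(1,0,1)
g: reduced (well bottom): (1,0,1) with a≤c, −a<b≤a
reduced forms (1, 0, 1) vs (1, 0, 1) ⇒ equivalent

yes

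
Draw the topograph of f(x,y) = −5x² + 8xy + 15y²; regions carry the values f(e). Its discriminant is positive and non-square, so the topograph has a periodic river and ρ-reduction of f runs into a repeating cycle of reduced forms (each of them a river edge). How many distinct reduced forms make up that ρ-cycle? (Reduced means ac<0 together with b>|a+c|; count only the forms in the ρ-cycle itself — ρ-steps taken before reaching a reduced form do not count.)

D = 364, ⌊√D⌋ = 19
descent: ρ → (15,-8,-5)
descent: ρ → (-5,18,2)  [lands on river]
river: ρ → (2,18,-5)
river: ρ → (-5,12,11)
river: ρ → (11,10,-6)
river: ρ → (-6,14,7)
river: ρ → (7,14,-6)
river: ρ → (-6,10,11)
river: ρ → (11,12,-5)
ρ-cycle length = 8 (tail of 2 descent steps not counted)

8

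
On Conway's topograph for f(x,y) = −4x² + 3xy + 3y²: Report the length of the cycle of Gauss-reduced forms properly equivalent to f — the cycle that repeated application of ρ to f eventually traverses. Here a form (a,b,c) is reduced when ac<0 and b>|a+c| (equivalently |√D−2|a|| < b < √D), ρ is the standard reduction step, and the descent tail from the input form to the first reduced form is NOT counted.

D = 57, ⌊√D⌋ = 7
river: ρ → (3,3,-4)
river: ρ → (-4,5,2)
river: ρ → (2,7,-1)
river: ρ → (-1,7,2)
river: ρ → (2,5,-4)
river: ρ → (-4,3,3)
ρ-cycle length = 6 (tail of 0 descent steps not counted)

6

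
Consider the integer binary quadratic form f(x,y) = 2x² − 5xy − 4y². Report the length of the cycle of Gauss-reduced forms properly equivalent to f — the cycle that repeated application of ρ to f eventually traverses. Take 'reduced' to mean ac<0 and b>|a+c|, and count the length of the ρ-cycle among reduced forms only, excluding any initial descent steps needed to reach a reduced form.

D = 57, ⌊√D⌋ = 7
descent: ρ → (-4,5,2)  [lands on river]
river: ρ → (2,7,-1)
river: ρ → (-1,7,2)
river: ρ → (2,5,-4)
river: ρ → (-4,3,3)
river: ρ → (3,3,-4)
ρ-cycle length = 6 (tail of 1 descent step not counted)

6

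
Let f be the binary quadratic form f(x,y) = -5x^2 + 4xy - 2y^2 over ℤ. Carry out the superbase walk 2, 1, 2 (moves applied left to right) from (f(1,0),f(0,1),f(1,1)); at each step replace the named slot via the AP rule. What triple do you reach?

start (-5,-2,-3) = (f(1,0),f(0,1),f(1,1))
replace slot 2: 2·((-5)+(-3)) − (-2) = -14 → (-5,-14,-3)
replace slot 1: 2·((-14)+(-3)) − (-5) = -29 → (-29,-14,-3)
replace slot 2: 2·((-29)+(-3)) − (-14) = -50 → (-29,-50,-3)

-29,-50,-3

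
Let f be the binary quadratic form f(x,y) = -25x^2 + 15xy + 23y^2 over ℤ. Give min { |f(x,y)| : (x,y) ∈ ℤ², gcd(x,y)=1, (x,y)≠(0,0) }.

river: ρ → (23,31,-17)
river: ρ → (-17,37,17)
river: ρ → (17,31,-23)
river: ρ → (-23,15,25)
river: ρ → (25,35,-13)
river: ρ → (-13,43,13)
river: ρ → (13,35,-25)
river: ρ → (-25,15,23)
closes: descent 0, river 8
min |a| on river = 13

13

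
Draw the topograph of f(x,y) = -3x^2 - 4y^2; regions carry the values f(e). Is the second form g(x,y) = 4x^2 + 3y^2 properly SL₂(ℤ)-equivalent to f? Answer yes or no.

D₁ = -48, D₂ = -48
f is negative-definite; reduce −f:
−f: reduced (well bottom): (3,0,4) with a≤c, −a<b≤a
flip sign back: reduced form of f is (-3,0,-4)
g: flip: (4,0,3)→(3,0,4)
g: reduced (well bottom): (3,0,4) with a≤c, −a<b≤a
reduced forms (-3, 0, -4) vs (3, 0, 4) ⇒ inequivalent

no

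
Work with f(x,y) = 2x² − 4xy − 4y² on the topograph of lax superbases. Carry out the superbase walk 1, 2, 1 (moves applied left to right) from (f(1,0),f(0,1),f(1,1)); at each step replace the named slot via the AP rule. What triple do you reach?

start (2,-4,-6) = (f(1,0),f(0,1),f(1,1))
replace slot 1: 2·((-4)+(-6)) − 2 = -22 → (-22,-4,-6)
replace slot 2: 2·((-22)+(-6)) − (-4) = -52 → (-22,-52,-6)
replace slot 1: 2·((-52)+(-6)) − (-22) = -94 → (-94,-52,-6)

-94,-52,-6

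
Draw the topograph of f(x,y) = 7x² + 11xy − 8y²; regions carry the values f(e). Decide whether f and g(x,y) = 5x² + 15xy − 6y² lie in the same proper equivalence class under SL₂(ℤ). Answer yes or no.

D₁ = 345, D₂ = 345
river cycle of f (length 10): (-8, 5, 10), (10, 15, -3), (-3, 15, 10), (10, 5, -8), (-8, 11, 7), (7, 17, -2), (-2, 15, 15), (15, 15, -2), (-2, 17, 7), (7, 11, -8)
river cycle of g (length 10): (-6, 9, 11), (11, 13, -4), (-4, 11, 14), (14, 17, -1), (-1, 17, 14), (14, 11, -4), (-4, 13, 11), (11, 9, -6), (-6, 15, 5), (5, 15, -6)
cycles differ ⇒ inequivalent

no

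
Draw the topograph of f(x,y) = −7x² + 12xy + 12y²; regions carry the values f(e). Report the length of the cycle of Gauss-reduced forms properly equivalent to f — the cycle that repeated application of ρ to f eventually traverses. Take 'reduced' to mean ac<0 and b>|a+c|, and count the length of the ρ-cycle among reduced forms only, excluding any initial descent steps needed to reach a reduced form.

D = 480, ⌊√D⌋ = 21
river: ρ → (12,12,-7)
river: ρ → (-7,16,8)
river: ρ → (8,16,-7)
river: ρ → (-7,12,12)
ρ-cycle length = 4 (tail of 0 descent steps not counted)

4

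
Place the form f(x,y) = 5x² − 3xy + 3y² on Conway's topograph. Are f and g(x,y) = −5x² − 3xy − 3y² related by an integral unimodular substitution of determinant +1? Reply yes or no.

D₁ = -51, D₂ = -51
f: flip: (5,-3,3)→(3,3,5)
f: reduced (well bottom): (3,3,5) with a≤c, −a<b≤a
g is negative-definite; reduce −g:
−g: flip: (5,3,3)→(3,-3,5)
−g: translate: b→3 (≡-3 mod 6), so (3,-3,5)→(3,3,5)
−g: reduced (well bottom): (3,3,5) with a≤c, −a<b≤a
flip sign back: reduced form of g is (-3,-3,-5)
reduced forms (3, 3, 5) vs (-3, -3, -5) ⇒ inequivalent

no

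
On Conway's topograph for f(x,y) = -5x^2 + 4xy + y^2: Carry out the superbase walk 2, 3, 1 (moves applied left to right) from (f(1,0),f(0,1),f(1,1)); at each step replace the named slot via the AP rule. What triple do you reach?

start (-5,1,0) = (f(1,0),f(0,1),f(1,1))
replace slot 2: 2·((-5)+0) − 1 = -11 → (-5,-11,0)
replace slot 3: 2·((-5)+(-11)) − 0 = -32 → (-5,-11,-32)
replace slot 1: 2·((-11)+(-32)) − (-5) = -81 → (-81,-11,-32)

-81,-11,-32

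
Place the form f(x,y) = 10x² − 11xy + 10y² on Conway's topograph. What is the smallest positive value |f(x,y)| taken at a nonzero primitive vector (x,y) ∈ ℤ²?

translate: b→9 (≡-11 mod 20), so (10,-11,10)→(10,9,9)
flip: (10,9,9)→(9,-9,10)
translate: b→9 (≡-9 mod 18), so (9,-9,10)→(9,9,10)
reduced (well bottom): (9,9,10) with a≤c, −a<b≤a
well minimum = a = 9

9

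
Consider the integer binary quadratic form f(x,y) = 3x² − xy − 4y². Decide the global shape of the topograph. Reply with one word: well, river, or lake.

D = b²−4ac = (-1)² − 4·3·(-4) = 49
D = 7² is a perfect square ⇒ form factors over ℤ ⇒ lakes

lake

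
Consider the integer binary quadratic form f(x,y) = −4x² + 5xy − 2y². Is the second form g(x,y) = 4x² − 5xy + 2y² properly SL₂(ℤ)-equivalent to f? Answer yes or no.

D₁ = -7, D₂ = -7
f is negative-definite; reduce −f:
−f: translate: b→3 (≡-5 mod 8), so (4,-5,2)→(4,3,1)
−f: flip: (4,3,1)→(1,-3,4)
−f: translate: b→1 (≡-3 mod 2), so (1,-3,4)→(1,1,2)
−f: reduced (well bottom): (1,1,2) with a≤c, −a<b≤a
flip sign back: reduced form of f is (-1,-1,-2)
g: translate: b→3 (≡-5 mod 8), so (4,-5,2)→(4,3,1)
g: flip: (4,3,1)→(1,-3,4)
g: translate: b→1 (≡-3 mod 2), so (1,-3,4)→(1,1,2)
g: reduced (well bottom): (1,1,2) with a≤c, −a<b≤a
reduced forms (-1, -1, -2) vs (1, 1, 2) ⇒ inequivalent

no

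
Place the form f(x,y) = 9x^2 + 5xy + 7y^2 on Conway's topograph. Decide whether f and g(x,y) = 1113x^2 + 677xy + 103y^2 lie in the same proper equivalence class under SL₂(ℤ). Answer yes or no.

D₁ = -227, D₂ = -227
f: flip: (9,5,7)→(7,-5,9)
f: reduced (well bottom): (7,-5,9) with a≤c, −a<b≤a
g: flip: (1113,677,103)→(103,-677,1113)
g: translate: b→-59 (≡-677 mod 206), so (103,-677,1113)→(103,-59,9)
g: flip: (103,-59,9)→(9,59,103)
g: translate: b→5 (≡59 mod 18), so (9,59,103)→(9,5,7)
g: flip: (9,5,7)→(7,-5,9)
g: reduced (well bottom): (7,-5,9) with a≤c, −a<b≤a
reduced forms (7, -5, 9) vs (7, -5, 9) ⇒ equivalent

yes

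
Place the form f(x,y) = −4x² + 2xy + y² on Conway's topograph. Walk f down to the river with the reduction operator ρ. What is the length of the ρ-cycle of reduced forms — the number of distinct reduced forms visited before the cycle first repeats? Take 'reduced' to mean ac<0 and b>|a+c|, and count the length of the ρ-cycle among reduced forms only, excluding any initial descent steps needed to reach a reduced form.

D = 20, ⌊√D⌋ = 4
descent: ρ → (1,4,-1)  [lands on river]
river: ρ → (-1,4,1)
ρ-cycle length = 2 (tail of 1 descent step not counted)

2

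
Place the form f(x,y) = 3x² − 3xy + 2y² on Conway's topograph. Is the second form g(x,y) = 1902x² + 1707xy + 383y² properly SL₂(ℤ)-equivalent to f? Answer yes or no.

D₁ = -15, D₂ = -15
f: translate: b→3 (≡-3 mod 6), so (3,-3,2)→(3,3,2)
f: flip: (3,3,2)→(2,-3,3)
f: translate: b→1 (≡-3 mod 4), so (2,-3,3)→(2,1,2)
f: reduced (well bottom): (2,1,2) with a≤c, −a<b≤a
g: flip: (1902,1707,383)→(383,-1707,1902)
g: translate: b→-175 (≡-1707 mod 766), so (383,-1707,1902)→(383,-175,20)
g: flip: (383,-175,20)→(20,175,383)
g: translate: b→15 (≡175 mod 40), so (20,175,383)→(20,15,3)
g: flip: (20,15,3)→(3,-15,20)
g: translate: b→3 (≡-15 mod 6), so (3,-15,20)→(3,3,2)
g: flip: (3,3,2)→(2,-3,3)
g: translate: b→1 (≡-3 mod 4), so (2,-3,3)→(2,1,2)
g: reduced (well bottom): (2,1,2) with a≤c, −a<b≤a
reduced forms (2, 1, 2) vs (2, 1, 2) ⇒ equivalent

yes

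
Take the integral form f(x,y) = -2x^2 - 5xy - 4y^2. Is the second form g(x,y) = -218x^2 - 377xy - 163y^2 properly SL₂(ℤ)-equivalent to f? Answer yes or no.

D₁ = -7, D₂ = -7
f is negative-definite; reduce −f:
−f: translate: b→1 (≡5 mod 4), so (2,5,4)→(2,1,1)
−f: flip: (2,1,1)→(1,-1,2)
−f: translate: b→1 (≡-1 mod 2), so (1,-1,2)→(1,1,2)
−f: reduced (well bottom): (1,1,2) with a≤c, −a<b≤a
flip sign back: reduced form of f is (-1,-1,-2)
g is negative-definite; reduce −g:
−g: translate: b→-59 (≡377 mod 436), so (218,377,163)→(218,-59,4)
−g: flip: (218,-59,4)→(4,59,218)
−g: translate: b→3 (≡59 mod 8), so (4,59,218)→(4,3,1)
−g: flip: (4,3,1)→(1,-3,4)
−g: translate: b→1 (≡-3 mod 2), so (1,-3,4)→(1,1,2)
−g: reduced (well bottom): (1,1,2) with a≤c, −a<b≤a
flip sign back: reduced form of g is (-1,-1,-2)
reduced forms (-1, -1, -2) vs (-1, -1, -2) ⇒ equivalent

yes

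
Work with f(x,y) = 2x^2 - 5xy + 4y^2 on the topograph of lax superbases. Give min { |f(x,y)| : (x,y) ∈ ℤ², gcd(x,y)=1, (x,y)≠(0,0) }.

translate: b→-1 (≡-5 mod 4), so (2,-5,4)→(2,-1,1)
flip: (2,-1,1)→(1,1,2)
reduced (well bottom): (1,1,2) with a≤c, −a<b≤a
well minimum = a = 1

1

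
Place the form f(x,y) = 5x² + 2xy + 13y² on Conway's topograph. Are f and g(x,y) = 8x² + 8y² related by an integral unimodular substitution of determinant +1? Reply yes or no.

D₁ = -256, D₂ = -256
f: reduced (well bottom): (5,2,13) with a≤c, −a<b≤a
g: reduced (well bottom): (8,0,8) with a≤c, −a<b≤a
reduced forms (5, 2, 13) vs (8, 0, 8) ⇒ inequivalent

no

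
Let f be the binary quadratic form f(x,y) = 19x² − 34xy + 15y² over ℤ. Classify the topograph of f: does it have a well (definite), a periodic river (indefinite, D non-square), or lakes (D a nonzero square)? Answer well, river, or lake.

D = b²−4ac = (-34)² − 4·19·15 = 16
D = 4² is a perfect square ⇒ form factors over ℤ ⇒ lakes

lake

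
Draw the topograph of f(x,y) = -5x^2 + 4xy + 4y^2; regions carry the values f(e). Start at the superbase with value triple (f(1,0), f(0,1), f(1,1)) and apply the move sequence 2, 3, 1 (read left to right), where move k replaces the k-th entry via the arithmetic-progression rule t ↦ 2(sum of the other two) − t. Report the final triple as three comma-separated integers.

start (-5,4,3) = (f(1,0),f(0,1),f(1,1))
replace slot 2: 2·((-5)+3) − 4 = -8 → (-5,-8,3)
replace slot 3: 2·((-5)+(-8)) − 3 = -29 → (-5,-8,-29)
replace slot 1: 2·((-8)+(-29)) − (-5) = -69 → (-69,-8,-29)

-69,-8,-29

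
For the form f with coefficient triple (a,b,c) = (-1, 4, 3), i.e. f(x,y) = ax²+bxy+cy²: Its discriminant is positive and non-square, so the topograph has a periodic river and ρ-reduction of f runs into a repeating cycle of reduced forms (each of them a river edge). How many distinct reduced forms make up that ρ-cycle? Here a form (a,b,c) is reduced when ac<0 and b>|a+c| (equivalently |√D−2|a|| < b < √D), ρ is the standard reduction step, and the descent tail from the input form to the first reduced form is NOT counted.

D = 28, ⌊√D⌋ = 5
river: ρ → (3,2,-2)
river: ρ → (-2,2,3)
river: ρ → (3,4,-1)
river: ρ → (-1,4,3)
ρ-cycle length = 4 (tail of 0 descent steps not counted)

4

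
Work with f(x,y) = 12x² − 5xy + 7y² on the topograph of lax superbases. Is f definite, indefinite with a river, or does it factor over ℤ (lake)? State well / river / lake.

D = b²−4ac = (-5)² − 4·12·7 = -311
D < 0 ⇒ definite ⇒ every region one sign ⇒ single well

well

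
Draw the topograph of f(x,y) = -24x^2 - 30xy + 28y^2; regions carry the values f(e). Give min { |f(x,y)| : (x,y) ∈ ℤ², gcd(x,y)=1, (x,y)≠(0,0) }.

descent: ρ → (28,30,-24)  [lands on river]
river: ρ → (-24,18,34)
river: ρ → (34,50,-8)
river: ρ → (-8,46,46)
river: ρ → (46,46,-8)
river: ρ → (-8,50,34)
river: ρ → (34,18,-24)
river: ρ → (-24,30,28)
river: ρ → (28,26,-26)
river: ρ → (-26,26,28)
closes: descent 1, river 10
min |a| on river = 8

8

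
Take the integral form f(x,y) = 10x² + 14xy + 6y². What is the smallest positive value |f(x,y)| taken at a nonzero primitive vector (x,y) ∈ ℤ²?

translate: b→-6 (≡14 mod 20), so (10,14,6)→(10,-6,2)
flip: (10,-6,2)→(2,6,10)
translate: b→2 (≡6 mod 4), so (2,6,10)→(2,2,6)
reduced (well bottom): (2,2,6) with a≤c, −a<b≤a
well minimum = a = 2

2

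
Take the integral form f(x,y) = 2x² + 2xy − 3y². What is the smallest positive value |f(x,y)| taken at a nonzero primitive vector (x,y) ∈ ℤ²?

river: ρ → (-3,4,1)
river: ρ → (1,4,-3)
river: ρ → (-3,2,2)
river: ρ → (2,2,-3)
closes: descent 0, river 4
min |a| on river = 1

1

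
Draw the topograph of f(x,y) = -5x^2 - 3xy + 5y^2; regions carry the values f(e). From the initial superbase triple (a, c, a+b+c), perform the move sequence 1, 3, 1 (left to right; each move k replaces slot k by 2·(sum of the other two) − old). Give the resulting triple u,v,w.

start (-5,5,-3) = (f(1,0),f(0,1),f(1,1))
replace slot 1: 2·(5+(-3)) − (-5) = 9 → (9,5,-3)
replace slot 3: 2·(9+5) − (-3) = 31 → (9,5,31)
replace slot 1: 2·(5+31) − 9 = 63 → (63,5,31)

63,5,31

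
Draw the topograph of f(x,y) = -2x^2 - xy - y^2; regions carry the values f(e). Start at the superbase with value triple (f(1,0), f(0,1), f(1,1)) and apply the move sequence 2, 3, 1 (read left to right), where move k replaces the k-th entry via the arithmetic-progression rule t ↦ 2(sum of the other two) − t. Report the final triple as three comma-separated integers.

start (-2,-1,-4) = (f(1,0),f(0,1),f(1,1))
replace slot 2: 2·((-2)+(-4)) − (-1) = -11 → (-2,-11,-4)
replace slot 3: 2·((-2)+(-11)) − (-4) = -22 → (-2,-11,-22)
replace slot 1: 2·((-11)+(-22)) − (-2) = -64 → (-64,-11,-22)

-64,-11,-22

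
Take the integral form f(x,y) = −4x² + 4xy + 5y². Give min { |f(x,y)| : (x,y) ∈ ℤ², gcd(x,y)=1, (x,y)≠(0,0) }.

river: ρ → (5,6,-3)
river: ρ → (-3,6,5)
river: ρ → (5,4,-4)
river: ρ → (-4,4,5)
closes: descent 0, river 4
min |a| on river = 3

3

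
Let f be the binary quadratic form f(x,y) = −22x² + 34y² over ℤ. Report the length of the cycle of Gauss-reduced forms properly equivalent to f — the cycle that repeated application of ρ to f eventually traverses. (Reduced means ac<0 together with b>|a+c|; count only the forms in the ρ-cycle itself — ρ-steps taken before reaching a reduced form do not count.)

D = 2992, ⌊√D⌋ = 54
descent: ρ → (34,0,-22)
descent: ρ → (-22,44,12)  [lands on river]
river: ρ → (12,52,-6)
river: ρ → (-6,44,44)
river: ρ → (44,44,-6)
river: ρ → (-6,52,12)
river: ρ → (12,44,-22)
ρ-cycle length = 6 (tail of 2 descent steps not counted)

6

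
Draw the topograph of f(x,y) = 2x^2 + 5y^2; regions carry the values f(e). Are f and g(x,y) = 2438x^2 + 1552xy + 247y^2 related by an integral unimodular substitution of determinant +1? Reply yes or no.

D₁ = -40, D₂ = -40
f: reduced (well bottom): (2,0,5) with a≤c, −a<b≤a
g: flip: (2438,1552,247)→(247,-1552,2438)
g: translate: b→-70 (≡-1552 mod 494), so (247,-1552,2438)→(247,-70,5)
g: flip: (247,-70,5)→(5,70,247)
g: translate: b→0 (≡70 mod 10), so (5,70,247)→(5,0,2)
g: flip: (5,0,2)→(2,0,5)
g: reduced (well bottom): (2,0,5) with a≤c, −a<b≤a
reduced forms (2, 0, 5) vs (2, 0, 5) ⇒ equivalent

yes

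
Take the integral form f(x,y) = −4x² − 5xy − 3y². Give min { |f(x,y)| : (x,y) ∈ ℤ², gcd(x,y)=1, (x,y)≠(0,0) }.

translate: b→-3 (≡5 mod 8), so (4,5,3)→(4,-3,2)
flip: (4,-3,2)→(2,3,4)
translate: b→-1 (≡3 mod 4), so (2,3,4)→(2,-1,3)
reduced (well bottom): (2,-1,3) with a≤c, −a<b≤a
well minimum |f| = |-2| = 2 (negative-definite)

2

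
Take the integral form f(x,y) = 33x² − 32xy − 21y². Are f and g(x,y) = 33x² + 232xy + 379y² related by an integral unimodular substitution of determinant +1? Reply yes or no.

D₁ = 3796, D₂ = 3796
river cycle of f (length 66): (-21, 32, 33), (33, 34, -20), (-20, 46, 21), (21, 38, -28), (-28, 18, 31), (31, 44, -15), (-15, 46, 28), (28, 10, -33), (-33, 56, 5), (5, 54, -44), … (56 more)
river cycle of g (length 66): (33, 34, -20), (-20, 46, 21), (21, 38, -28), (-28, 18, 31), (31, 44, -15), (-15, 46, 28), (28, 10, -33), (-33, 56, 5), (5, 54, -44), (-44, 34, 15), … (56 more)
cycles coincide ⇒ equivalent

yes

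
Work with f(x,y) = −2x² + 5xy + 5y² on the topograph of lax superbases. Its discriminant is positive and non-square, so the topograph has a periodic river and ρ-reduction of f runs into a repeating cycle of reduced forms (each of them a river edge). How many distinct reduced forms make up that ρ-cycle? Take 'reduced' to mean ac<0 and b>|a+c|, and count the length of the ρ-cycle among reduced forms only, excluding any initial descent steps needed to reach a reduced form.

D = 65, ⌊√D⌋ = 8
river: ρ → (5,5,-2)
river: ρ → (-2,7,2)
river: ρ → (2,5,-5)
river: ρ → (-5,5,2)
river: ρ → (2,7,-2)
river: ρ → (-2,5,5)
ρ-cycle length = 6 (tail of 0 descent steps not counted)

6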